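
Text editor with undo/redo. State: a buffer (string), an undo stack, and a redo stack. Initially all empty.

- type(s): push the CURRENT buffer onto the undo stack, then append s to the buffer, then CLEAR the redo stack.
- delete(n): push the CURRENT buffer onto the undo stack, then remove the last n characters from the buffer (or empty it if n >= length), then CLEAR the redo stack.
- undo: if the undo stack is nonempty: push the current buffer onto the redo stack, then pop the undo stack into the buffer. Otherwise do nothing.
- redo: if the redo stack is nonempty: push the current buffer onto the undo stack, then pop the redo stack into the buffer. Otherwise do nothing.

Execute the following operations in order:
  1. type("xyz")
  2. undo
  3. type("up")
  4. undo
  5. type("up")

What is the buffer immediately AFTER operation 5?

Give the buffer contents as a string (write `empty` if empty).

After op 1 (type): buf='xyz' undo_depth=1 redo_depth=0
After op 2 (undo): buf='(empty)' undo_depth=0 redo_depth=1
After op 3 (type): buf='up' undo_depth=1 redo_depth=0
After op 4 (undo): buf='(empty)' undo_depth=0 redo_depth=1
After op 5 (type): buf='up' undo_depth=1 redo_depth=0

Answer: up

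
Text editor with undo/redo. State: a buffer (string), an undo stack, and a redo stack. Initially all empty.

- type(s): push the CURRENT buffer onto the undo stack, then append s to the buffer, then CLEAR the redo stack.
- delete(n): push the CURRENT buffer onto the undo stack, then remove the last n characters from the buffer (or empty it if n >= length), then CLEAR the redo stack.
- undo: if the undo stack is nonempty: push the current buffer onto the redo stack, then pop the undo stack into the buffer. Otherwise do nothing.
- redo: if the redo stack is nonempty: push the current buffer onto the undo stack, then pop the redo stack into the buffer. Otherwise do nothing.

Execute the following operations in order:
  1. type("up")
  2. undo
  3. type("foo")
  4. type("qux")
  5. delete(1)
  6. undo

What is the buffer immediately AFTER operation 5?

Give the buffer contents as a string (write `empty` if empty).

Answer: fooqu

Derivation:
After op 1 (type): buf='up' undo_depth=1 redo_depth=0
After op 2 (undo): buf='(empty)' undo_depth=0 redo_depth=1
After op 3 (type): buf='foo' undo_depth=1 redo_depth=0
After op 4 (type): buf='fooqux' undo_depth=2 redo_depth=0
After op 5 (delete): buf='fooqu' undo_depth=3 redo_depth=0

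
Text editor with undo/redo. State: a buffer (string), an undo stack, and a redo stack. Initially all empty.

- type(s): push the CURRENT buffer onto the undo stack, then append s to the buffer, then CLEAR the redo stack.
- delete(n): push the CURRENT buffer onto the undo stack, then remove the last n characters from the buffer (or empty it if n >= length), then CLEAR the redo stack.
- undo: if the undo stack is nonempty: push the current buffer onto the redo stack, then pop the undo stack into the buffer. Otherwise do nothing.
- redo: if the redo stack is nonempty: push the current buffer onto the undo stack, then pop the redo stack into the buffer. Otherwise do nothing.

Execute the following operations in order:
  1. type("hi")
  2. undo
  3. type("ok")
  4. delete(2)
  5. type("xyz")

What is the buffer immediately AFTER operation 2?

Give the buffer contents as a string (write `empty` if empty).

Answer: empty

Derivation:
After op 1 (type): buf='hi' undo_depth=1 redo_depth=0
After op 2 (undo): buf='(empty)' undo_depth=0 redo_depth=1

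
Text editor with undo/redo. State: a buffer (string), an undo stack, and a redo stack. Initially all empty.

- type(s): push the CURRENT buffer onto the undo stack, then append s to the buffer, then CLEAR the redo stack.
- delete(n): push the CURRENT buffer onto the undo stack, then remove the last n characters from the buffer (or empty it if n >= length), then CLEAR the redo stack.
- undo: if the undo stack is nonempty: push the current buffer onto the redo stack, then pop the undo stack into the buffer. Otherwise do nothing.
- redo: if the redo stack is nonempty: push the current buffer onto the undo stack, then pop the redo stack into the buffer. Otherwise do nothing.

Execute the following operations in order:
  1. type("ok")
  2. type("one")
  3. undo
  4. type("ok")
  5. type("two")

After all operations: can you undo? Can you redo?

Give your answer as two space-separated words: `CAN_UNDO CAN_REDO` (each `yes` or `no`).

After op 1 (type): buf='ok' undo_depth=1 redo_depth=0
After op 2 (type): buf='okone' undo_depth=2 redo_depth=0
After op 3 (undo): buf='ok' undo_depth=1 redo_depth=1
After op 4 (type): buf='okok' undo_depth=2 redo_depth=0
After op 5 (type): buf='okoktwo' undo_depth=3 redo_depth=0

Answer: yes no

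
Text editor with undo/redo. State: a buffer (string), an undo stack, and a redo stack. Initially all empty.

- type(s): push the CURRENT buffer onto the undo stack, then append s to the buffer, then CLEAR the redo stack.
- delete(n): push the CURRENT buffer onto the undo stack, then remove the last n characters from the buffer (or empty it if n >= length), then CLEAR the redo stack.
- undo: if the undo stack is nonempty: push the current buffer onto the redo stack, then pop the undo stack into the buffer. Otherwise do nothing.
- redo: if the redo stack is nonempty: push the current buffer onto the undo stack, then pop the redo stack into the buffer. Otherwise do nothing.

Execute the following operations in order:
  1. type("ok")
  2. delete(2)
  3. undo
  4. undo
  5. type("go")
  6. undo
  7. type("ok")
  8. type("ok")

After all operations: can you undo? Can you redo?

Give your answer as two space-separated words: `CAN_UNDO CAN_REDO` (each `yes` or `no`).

Answer: yes no

Derivation:
After op 1 (type): buf='ok' undo_depth=1 redo_depth=0
After op 2 (delete): buf='(empty)' undo_depth=2 redo_depth=0
After op 3 (undo): buf='ok' undo_depth=1 redo_depth=1
After op 4 (undo): buf='(empty)' undo_depth=0 redo_depth=2
After op 5 (type): buf='go' undo_depth=1 redo_depth=0
After op 6 (undo): buf='(empty)' undo_depth=0 redo_depth=1
After op 7 (type): buf='ok' undo_depth=1 redo_depth=0
After op 8 (type): buf='okok' undo_depth=2 redo_depth=0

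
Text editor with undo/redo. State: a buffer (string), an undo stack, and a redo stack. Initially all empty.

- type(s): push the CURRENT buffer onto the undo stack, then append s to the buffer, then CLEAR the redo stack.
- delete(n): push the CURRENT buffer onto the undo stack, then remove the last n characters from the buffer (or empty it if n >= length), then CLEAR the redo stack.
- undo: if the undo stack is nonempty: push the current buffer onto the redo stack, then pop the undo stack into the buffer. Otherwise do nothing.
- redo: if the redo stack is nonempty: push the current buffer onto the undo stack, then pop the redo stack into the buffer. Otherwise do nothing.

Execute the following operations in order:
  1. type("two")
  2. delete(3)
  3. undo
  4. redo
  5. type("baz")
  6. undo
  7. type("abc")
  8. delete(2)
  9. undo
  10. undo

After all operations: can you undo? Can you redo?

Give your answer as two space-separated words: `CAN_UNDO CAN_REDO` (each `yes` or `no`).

After op 1 (type): buf='two' undo_depth=1 redo_depth=0
After op 2 (delete): buf='(empty)' undo_depth=2 redo_depth=0
After op 3 (undo): buf='two' undo_depth=1 redo_depth=1
After op 4 (redo): buf='(empty)' undo_depth=2 redo_depth=0
After op 5 (type): buf='baz' undo_depth=3 redo_depth=0
After op 6 (undo): buf='(empty)' undo_depth=2 redo_depth=1
After op 7 (type): buf='abc' undo_depth=3 redo_depth=0
After op 8 (delete): buf='a' undo_depth=4 redo_depth=0
After op 9 (undo): buf='abc' undo_depth=3 redo_depth=1
After op 10 (undo): buf='(empty)' undo_depth=2 redo_depth=2

Answer: yes yes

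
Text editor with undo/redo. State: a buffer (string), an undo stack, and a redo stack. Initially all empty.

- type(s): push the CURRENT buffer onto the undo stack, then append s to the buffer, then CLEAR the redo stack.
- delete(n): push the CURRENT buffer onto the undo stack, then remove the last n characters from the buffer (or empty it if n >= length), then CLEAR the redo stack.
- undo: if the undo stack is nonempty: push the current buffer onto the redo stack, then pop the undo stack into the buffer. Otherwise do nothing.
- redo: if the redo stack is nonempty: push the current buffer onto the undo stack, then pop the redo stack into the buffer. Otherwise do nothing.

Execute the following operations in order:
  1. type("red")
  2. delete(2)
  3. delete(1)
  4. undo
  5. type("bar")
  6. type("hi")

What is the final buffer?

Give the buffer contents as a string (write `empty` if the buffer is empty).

Answer: rbarhi

Derivation:
After op 1 (type): buf='red' undo_depth=1 redo_depth=0
After op 2 (delete): buf='r' undo_depth=2 redo_depth=0
After op 3 (delete): buf='(empty)' undo_depth=3 redo_depth=0
After op 4 (undo): buf='r' undo_depth=2 redo_depth=1
After op 5 (type): buf='rbar' undo_depth=3 redo_depth=0
After op 6 (type): buf='rbarhi' undo_depth=4 redo_depth=0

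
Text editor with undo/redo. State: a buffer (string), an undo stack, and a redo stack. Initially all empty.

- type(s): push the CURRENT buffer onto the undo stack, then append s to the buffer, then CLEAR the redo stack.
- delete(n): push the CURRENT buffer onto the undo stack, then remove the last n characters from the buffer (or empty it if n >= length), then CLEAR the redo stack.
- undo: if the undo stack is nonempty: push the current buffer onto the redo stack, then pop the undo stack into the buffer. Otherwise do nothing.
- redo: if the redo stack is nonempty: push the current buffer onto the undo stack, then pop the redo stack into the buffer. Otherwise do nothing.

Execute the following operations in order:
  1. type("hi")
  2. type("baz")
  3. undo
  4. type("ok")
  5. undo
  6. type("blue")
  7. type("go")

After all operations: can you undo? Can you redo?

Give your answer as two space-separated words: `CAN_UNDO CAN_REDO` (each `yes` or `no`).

Answer: yes no

Derivation:
After op 1 (type): buf='hi' undo_depth=1 redo_depth=0
After op 2 (type): buf='hibaz' undo_depth=2 redo_depth=0
After op 3 (undo): buf='hi' undo_depth=1 redo_depth=1
After op 4 (type): buf='hiok' undo_depth=2 redo_depth=0
After op 5 (undo): buf='hi' undo_depth=1 redo_depth=1
After op 6 (type): buf='hiblue' undo_depth=2 redo_depth=0
After op 7 (type): buf='hibluego' undo_depth=3 redo_depth=0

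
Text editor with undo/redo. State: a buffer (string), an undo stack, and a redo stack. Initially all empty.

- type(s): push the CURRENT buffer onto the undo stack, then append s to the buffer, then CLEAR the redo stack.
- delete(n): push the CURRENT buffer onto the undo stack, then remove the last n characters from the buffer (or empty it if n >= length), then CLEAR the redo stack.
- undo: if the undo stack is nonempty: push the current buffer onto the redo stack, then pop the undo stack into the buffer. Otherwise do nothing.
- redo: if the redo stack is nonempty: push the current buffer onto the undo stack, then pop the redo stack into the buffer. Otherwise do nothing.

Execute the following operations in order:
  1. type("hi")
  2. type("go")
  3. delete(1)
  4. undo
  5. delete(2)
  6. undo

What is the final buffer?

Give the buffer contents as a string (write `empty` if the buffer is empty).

After op 1 (type): buf='hi' undo_depth=1 redo_depth=0
After op 2 (type): buf='higo' undo_depth=2 redo_depth=0
After op 3 (delete): buf='hig' undo_depth=3 redo_depth=0
After op 4 (undo): buf='higo' undo_depth=2 redo_depth=1
After op 5 (delete): buf='hi' undo_depth=3 redo_depth=0
After op 6 (undo): buf='higo' undo_depth=2 redo_depth=1

Answer: higo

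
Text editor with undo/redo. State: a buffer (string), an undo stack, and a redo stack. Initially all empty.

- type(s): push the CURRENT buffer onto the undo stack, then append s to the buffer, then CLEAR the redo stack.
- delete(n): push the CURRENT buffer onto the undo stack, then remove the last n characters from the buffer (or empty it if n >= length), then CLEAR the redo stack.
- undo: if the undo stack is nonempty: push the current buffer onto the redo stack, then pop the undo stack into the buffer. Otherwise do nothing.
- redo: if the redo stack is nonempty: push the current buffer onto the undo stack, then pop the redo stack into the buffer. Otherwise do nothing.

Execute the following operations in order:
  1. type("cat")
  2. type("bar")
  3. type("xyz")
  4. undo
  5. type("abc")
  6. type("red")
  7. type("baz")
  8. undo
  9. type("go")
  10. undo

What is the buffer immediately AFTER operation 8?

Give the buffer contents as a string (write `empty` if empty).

After op 1 (type): buf='cat' undo_depth=1 redo_depth=0
After op 2 (type): buf='catbar' undo_depth=2 redo_depth=0
After op 3 (type): buf='catbarxyz' undo_depth=3 redo_depth=0
After op 4 (undo): buf='catbar' undo_depth=2 redo_depth=1
After op 5 (type): buf='catbarabc' undo_depth=3 redo_depth=0
After op 6 (type): buf='catbarabcred' undo_depth=4 redo_depth=0
After op 7 (type): buf='catbarabcredbaz' undo_depth=5 redo_depth=0
After op 8 (undo): buf='catbarabcred' undo_depth=4 redo_depth=1

Answer: catbarabcred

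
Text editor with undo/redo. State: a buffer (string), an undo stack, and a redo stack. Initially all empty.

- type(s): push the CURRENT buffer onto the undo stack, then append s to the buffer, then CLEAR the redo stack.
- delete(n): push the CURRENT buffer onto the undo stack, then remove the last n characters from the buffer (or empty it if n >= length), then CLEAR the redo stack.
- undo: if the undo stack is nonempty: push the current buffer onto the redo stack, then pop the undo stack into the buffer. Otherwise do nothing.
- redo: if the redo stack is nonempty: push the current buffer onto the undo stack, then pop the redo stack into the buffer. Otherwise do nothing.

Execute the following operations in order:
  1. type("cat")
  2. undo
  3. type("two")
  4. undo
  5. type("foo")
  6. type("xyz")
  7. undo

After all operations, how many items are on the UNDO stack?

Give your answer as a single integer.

After op 1 (type): buf='cat' undo_depth=1 redo_depth=0
After op 2 (undo): buf='(empty)' undo_depth=0 redo_depth=1
After op 3 (type): buf='two' undo_depth=1 redo_depth=0
After op 4 (undo): buf='(empty)' undo_depth=0 redo_depth=1
After op 5 (type): buf='foo' undo_depth=1 redo_depth=0
After op 6 (type): buf='fooxyz' undo_depth=2 redo_depth=0
After op 7 (undo): buf='foo' undo_depth=1 redo_depth=1

Answer: 1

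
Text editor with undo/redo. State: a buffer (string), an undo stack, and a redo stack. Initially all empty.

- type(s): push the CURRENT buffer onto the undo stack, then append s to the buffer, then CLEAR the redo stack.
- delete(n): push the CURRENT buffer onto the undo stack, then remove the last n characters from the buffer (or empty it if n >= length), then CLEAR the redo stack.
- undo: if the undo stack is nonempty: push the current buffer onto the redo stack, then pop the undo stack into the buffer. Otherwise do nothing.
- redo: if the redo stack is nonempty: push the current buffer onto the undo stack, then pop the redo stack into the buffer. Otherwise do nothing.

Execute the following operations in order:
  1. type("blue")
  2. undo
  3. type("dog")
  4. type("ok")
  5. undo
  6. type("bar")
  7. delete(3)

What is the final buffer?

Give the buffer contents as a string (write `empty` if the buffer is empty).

After op 1 (type): buf='blue' undo_depth=1 redo_depth=0
After op 2 (undo): buf='(empty)' undo_depth=0 redo_depth=1
After op 3 (type): buf='dog' undo_depth=1 redo_depth=0
After op 4 (type): buf='dogok' undo_depth=2 redo_depth=0
After op 5 (undo): buf='dog' undo_depth=1 redo_depth=1
After op 6 (type): buf='dogbar' undo_depth=2 redo_depth=0
After op 7 (delete): buf='dog' undo_depth=3 redo_depth=0

Answer: dog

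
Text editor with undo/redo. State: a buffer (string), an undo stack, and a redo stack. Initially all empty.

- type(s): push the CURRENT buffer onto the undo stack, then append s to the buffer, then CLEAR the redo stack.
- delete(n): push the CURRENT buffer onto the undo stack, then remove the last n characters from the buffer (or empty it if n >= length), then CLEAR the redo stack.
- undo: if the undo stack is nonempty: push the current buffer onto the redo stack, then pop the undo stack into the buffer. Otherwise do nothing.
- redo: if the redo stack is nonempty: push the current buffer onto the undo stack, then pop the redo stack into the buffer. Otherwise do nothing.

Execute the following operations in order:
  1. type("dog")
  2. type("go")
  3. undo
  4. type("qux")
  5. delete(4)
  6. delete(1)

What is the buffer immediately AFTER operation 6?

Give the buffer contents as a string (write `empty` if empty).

After op 1 (type): buf='dog' undo_depth=1 redo_depth=0
After op 2 (type): buf='doggo' undo_depth=2 redo_depth=0
After op 3 (undo): buf='dog' undo_depth=1 redo_depth=1
After op 4 (type): buf='dogqux' undo_depth=2 redo_depth=0
After op 5 (delete): buf='do' undo_depth=3 redo_depth=0
After op 6 (delete): buf='d' undo_depth=4 redo_depth=0

Answer: d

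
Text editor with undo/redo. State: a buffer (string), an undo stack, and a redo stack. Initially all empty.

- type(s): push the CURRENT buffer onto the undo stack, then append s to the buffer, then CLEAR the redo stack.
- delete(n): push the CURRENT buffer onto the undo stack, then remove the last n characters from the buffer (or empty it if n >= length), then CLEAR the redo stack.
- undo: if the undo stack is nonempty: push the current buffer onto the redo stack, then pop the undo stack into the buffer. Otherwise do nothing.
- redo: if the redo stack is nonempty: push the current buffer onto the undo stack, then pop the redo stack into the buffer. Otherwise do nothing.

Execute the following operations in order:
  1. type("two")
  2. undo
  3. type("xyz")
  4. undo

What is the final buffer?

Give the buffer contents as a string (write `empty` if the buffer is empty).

Answer: empty

Derivation:
After op 1 (type): buf='two' undo_depth=1 redo_depth=0
After op 2 (undo): buf='(empty)' undo_depth=0 redo_depth=1
After op 3 (type): buf='xyz' undo_depth=1 redo_depth=0
After op 4 (undo): buf='(empty)' undo_depth=0 redo_depth=1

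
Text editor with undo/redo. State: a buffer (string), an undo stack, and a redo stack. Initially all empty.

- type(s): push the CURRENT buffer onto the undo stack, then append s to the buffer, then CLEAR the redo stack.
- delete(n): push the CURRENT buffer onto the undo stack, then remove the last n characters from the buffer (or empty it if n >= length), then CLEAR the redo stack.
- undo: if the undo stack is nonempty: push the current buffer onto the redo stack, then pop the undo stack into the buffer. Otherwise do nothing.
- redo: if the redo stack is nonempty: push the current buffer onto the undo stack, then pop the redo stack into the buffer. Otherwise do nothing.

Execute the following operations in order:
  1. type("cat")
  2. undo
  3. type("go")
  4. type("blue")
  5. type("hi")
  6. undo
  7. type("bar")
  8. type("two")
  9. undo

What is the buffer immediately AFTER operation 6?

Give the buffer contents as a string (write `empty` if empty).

Answer: goblue

Derivation:
After op 1 (type): buf='cat' undo_depth=1 redo_depth=0
After op 2 (undo): buf='(empty)' undo_depth=0 redo_depth=1
After op 3 (type): buf='go' undo_depth=1 redo_depth=0
After op 4 (type): buf='goblue' undo_depth=2 redo_depth=0
After op 5 (type): buf='gobluehi' undo_depth=3 redo_depth=0
After op 6 (undo): buf='goblue' undo_depth=2 redo_depth=1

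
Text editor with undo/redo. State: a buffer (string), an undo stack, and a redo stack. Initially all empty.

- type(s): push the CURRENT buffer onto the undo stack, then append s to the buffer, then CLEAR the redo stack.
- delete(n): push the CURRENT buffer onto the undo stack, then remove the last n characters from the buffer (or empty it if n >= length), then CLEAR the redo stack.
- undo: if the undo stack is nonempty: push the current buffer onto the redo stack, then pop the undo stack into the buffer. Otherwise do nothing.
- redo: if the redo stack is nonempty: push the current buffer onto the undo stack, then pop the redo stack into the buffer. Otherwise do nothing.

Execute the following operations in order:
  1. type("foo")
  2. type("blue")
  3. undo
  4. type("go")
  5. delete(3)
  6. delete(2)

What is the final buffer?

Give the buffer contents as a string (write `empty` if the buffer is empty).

Answer: empty

Derivation:
After op 1 (type): buf='foo' undo_depth=1 redo_depth=0
After op 2 (type): buf='fooblue' undo_depth=2 redo_depth=0
After op 3 (undo): buf='foo' undo_depth=1 redo_depth=1
After op 4 (type): buf='foogo' undo_depth=2 redo_depth=0
After op 5 (delete): buf='fo' undo_depth=3 redo_depth=0
After op 6 (delete): buf='(empty)' undo_depth=4 redo_depth=0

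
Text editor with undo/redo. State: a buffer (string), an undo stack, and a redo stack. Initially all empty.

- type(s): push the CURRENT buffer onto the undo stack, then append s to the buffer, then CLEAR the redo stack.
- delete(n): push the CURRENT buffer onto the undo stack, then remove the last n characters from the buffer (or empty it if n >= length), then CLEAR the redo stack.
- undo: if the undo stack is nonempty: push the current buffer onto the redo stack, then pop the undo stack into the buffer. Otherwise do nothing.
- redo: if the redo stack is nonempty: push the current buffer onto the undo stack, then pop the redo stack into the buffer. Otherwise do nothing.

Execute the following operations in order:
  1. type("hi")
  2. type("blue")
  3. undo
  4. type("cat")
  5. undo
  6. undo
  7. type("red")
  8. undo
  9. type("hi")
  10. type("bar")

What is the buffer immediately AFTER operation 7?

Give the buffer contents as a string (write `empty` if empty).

After op 1 (type): buf='hi' undo_depth=1 redo_depth=0
After op 2 (type): buf='hiblue' undo_depth=2 redo_depth=0
After op 3 (undo): buf='hi' undo_depth=1 redo_depth=1
After op 4 (type): buf='hicat' undo_depth=2 redo_depth=0
After op 5 (undo): buf='hi' undo_depth=1 redo_depth=1
After op 6 (undo): buf='(empty)' undo_depth=0 redo_depth=2
After op 7 (type): buf='red' undo_depth=1 redo_depth=0

Answer: red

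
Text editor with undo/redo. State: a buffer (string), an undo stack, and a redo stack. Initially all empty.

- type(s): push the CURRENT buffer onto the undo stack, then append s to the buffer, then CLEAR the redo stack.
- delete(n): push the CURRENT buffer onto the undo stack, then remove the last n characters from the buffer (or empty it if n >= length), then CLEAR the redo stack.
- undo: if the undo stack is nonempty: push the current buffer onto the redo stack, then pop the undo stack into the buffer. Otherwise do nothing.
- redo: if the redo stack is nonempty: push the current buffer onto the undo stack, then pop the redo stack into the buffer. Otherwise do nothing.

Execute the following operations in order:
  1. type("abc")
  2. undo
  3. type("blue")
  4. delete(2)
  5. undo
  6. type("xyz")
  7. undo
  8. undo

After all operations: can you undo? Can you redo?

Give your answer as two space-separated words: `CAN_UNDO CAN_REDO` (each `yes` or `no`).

After op 1 (type): buf='abc' undo_depth=1 redo_depth=0
After op 2 (undo): buf='(empty)' undo_depth=0 redo_depth=1
After op 3 (type): buf='blue' undo_depth=1 redo_depth=0
After op 4 (delete): buf='bl' undo_depth=2 redo_depth=0
After op 5 (undo): buf='blue' undo_depth=1 redo_depth=1
After op 6 (type): buf='bluexyz' undo_depth=2 redo_depth=0
After op 7 (undo): buf='blue' undo_depth=1 redo_depth=1
After op 8 (undo): buf='(empty)' undo_depth=0 redo_depth=2

Answer: no yes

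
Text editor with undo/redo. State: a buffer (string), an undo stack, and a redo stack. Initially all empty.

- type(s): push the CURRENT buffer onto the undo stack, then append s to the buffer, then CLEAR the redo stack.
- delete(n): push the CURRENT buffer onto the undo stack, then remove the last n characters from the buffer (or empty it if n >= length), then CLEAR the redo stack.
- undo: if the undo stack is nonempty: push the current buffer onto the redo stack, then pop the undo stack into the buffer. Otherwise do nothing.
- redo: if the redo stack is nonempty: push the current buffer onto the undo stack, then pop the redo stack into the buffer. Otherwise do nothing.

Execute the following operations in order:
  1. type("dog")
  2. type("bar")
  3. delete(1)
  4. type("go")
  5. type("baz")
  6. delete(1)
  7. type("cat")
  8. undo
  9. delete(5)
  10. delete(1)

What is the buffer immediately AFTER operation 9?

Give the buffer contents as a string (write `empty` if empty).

Answer: dogb

Derivation:
After op 1 (type): buf='dog' undo_depth=1 redo_depth=0
After op 2 (type): buf='dogbar' undo_depth=2 redo_depth=0
After op 3 (delete): buf='dogba' undo_depth=3 redo_depth=0
After op 4 (type): buf='dogbago' undo_depth=4 redo_depth=0
After op 5 (type): buf='dogbagobaz' undo_depth=5 redo_depth=0
After op 6 (delete): buf='dogbagoba' undo_depth=6 redo_depth=0
After op 7 (type): buf='dogbagobacat' undo_depth=7 redo_depth=0
After op 8 (undo): buf='dogbagoba' undo_depth=6 redo_depth=1
After op 9 (delete): buf='dogb' undo_depth=7 redo_depth=0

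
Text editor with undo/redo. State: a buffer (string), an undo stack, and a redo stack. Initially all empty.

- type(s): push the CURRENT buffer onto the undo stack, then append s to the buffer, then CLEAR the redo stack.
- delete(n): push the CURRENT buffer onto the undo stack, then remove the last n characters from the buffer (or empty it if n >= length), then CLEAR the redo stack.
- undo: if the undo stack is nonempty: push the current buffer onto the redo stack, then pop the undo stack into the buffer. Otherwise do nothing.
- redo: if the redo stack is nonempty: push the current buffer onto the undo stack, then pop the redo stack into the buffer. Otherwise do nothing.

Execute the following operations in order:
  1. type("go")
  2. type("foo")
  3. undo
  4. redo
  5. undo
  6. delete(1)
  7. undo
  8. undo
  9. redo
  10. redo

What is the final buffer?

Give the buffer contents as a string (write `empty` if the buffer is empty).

Answer: g

Derivation:
After op 1 (type): buf='go' undo_depth=1 redo_depth=0
After op 2 (type): buf='gofoo' undo_depth=2 redo_depth=0
After op 3 (undo): buf='go' undo_depth=1 redo_depth=1
After op 4 (redo): buf='gofoo' undo_depth=2 redo_depth=0
After op 5 (undo): buf='go' undo_depth=1 redo_depth=1
After op 6 (delete): buf='g' undo_depth=2 redo_depth=0
After op 7 (undo): buf='go' undo_depth=1 redo_depth=1
After op 8 (undo): buf='(empty)' undo_depth=0 redo_depth=2
After op 9 (redo): buf='go' undo_depth=1 redo_depth=1
After op 10 (redo): buf='g' undo_depth=2 redo_depth=0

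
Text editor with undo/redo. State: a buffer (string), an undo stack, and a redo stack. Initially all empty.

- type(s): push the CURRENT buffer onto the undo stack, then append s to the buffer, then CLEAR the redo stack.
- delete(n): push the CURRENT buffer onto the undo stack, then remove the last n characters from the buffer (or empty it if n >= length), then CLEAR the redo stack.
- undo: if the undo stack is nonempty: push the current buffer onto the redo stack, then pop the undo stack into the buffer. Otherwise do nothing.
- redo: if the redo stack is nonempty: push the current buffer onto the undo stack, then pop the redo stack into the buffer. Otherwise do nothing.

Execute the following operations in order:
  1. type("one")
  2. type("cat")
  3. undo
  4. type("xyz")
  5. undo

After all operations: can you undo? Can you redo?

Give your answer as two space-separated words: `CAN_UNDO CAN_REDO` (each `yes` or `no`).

After op 1 (type): buf='one' undo_depth=1 redo_depth=0
After op 2 (type): buf='onecat' undo_depth=2 redo_depth=0
After op 3 (undo): buf='one' undo_depth=1 redo_depth=1
After op 4 (type): buf='onexyz' undo_depth=2 redo_depth=0
After op 5 (undo): buf='one' undo_depth=1 redo_depth=1

Answer: yes yes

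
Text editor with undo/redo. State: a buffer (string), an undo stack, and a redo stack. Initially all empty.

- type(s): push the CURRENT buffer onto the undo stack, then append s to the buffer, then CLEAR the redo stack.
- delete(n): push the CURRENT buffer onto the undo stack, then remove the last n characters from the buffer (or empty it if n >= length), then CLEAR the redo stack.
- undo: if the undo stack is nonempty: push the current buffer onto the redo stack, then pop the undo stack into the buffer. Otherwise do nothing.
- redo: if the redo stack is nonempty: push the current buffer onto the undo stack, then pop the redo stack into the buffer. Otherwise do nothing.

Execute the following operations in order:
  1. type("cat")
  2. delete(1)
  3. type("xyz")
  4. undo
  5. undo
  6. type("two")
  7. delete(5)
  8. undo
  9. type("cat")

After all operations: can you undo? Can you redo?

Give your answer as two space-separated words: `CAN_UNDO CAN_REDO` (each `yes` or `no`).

Answer: yes no

Derivation:
After op 1 (type): buf='cat' undo_depth=1 redo_depth=0
After op 2 (delete): buf='ca' undo_depth=2 redo_depth=0
After op 3 (type): buf='caxyz' undo_depth=3 redo_depth=0
After op 4 (undo): buf='ca' undo_depth=2 redo_depth=1
After op 5 (undo): buf='cat' undo_depth=1 redo_depth=2
After op 6 (type): buf='cattwo' undo_depth=2 redo_depth=0
After op 7 (delete): buf='c' undo_depth=3 redo_depth=0
After op 8 (undo): buf='cattwo' undo_depth=2 redo_depth=1
After op 9 (type): buf='cattwocat' undo_depth=3 redo_depth=0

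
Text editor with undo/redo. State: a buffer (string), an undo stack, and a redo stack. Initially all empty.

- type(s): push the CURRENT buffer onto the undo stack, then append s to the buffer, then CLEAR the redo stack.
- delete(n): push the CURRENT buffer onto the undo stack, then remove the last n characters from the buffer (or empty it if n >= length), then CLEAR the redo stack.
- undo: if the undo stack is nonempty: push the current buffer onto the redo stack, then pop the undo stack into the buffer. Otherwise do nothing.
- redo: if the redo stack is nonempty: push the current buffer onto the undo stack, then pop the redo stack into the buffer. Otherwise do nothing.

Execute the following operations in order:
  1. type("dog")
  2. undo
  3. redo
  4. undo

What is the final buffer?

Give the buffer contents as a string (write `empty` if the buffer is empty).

After op 1 (type): buf='dog' undo_depth=1 redo_depth=0
After op 2 (undo): buf='(empty)' undo_depth=0 redo_depth=1
After op 3 (redo): buf='dog' undo_depth=1 redo_depth=0
After op 4 (undo): buf='(empty)' undo_depth=0 redo_depth=1

Answer: empty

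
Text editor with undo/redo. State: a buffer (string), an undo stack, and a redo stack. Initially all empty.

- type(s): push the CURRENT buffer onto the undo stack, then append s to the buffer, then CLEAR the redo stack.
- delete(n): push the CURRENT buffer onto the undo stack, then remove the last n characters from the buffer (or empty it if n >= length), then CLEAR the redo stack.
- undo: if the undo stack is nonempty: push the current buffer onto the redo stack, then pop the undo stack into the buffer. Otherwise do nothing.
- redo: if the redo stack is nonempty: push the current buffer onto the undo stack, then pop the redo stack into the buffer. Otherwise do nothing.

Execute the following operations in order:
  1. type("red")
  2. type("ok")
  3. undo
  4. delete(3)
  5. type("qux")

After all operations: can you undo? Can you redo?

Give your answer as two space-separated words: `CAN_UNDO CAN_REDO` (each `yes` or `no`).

After op 1 (type): buf='red' undo_depth=1 redo_depth=0
After op 2 (type): buf='redok' undo_depth=2 redo_depth=0
After op 3 (undo): buf='red' undo_depth=1 redo_depth=1
After op 4 (delete): buf='(empty)' undo_depth=2 redo_depth=0
After op 5 (type): buf='qux' undo_depth=3 redo_depth=0

Answer: yes no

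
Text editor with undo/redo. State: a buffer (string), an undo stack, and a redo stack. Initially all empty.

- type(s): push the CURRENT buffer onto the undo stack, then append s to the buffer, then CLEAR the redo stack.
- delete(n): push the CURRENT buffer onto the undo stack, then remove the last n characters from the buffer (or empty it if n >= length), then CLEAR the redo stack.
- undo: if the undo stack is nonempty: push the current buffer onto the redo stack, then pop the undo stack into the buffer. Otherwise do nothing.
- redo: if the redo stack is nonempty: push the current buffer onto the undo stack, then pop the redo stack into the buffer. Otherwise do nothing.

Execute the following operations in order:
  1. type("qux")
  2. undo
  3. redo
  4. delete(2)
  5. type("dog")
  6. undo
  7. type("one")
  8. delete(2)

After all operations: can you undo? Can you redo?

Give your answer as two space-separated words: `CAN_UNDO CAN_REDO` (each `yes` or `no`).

Answer: yes no

Derivation:
After op 1 (type): buf='qux' undo_depth=1 redo_depth=0
After op 2 (undo): buf='(empty)' undo_depth=0 redo_depth=1
After op 3 (redo): buf='qux' undo_depth=1 redo_depth=0
After op 4 (delete): buf='q' undo_depth=2 redo_depth=0
After op 5 (type): buf='qdog' undo_depth=3 redo_depth=0
After op 6 (undo): buf='q' undo_depth=2 redo_depth=1
After op 7 (type): buf='qone' undo_depth=3 redo_depth=0
After op 8 (delete): buf='qo' undo_depth=4 redo_depth=0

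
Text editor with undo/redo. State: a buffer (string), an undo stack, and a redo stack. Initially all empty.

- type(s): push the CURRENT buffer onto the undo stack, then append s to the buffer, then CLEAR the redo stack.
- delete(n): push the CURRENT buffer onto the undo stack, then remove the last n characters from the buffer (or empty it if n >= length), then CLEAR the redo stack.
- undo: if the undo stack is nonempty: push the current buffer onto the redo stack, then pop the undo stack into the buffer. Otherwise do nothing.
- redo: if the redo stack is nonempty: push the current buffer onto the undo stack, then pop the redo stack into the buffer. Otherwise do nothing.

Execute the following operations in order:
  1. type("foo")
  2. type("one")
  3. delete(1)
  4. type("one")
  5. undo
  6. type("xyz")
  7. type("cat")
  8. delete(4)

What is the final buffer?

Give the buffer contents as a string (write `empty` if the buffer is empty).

Answer: fooonxy

Derivation:
After op 1 (type): buf='foo' undo_depth=1 redo_depth=0
After op 2 (type): buf='fooone' undo_depth=2 redo_depth=0
After op 3 (delete): buf='fooon' undo_depth=3 redo_depth=0
After op 4 (type): buf='fooonone' undo_depth=4 redo_depth=0
After op 5 (undo): buf='fooon' undo_depth=3 redo_depth=1
After op 6 (type): buf='fooonxyz' undo_depth=4 redo_depth=0
After op 7 (type): buf='fooonxyzcat' undo_depth=5 redo_depth=0
After op 8 (delete): buf='fooonxy' undo_depth=6 redo_depth=0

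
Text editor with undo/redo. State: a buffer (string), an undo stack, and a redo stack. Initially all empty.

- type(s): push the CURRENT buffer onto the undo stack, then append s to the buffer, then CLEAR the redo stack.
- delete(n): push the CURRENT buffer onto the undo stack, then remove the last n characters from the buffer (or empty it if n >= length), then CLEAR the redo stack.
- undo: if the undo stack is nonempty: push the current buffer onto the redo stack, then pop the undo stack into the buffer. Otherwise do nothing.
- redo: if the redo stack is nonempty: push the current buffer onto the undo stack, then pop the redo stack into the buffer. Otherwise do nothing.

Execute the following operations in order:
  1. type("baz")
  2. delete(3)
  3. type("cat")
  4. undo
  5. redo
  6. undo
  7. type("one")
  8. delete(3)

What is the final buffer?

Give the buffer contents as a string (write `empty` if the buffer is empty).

Answer: empty

Derivation:
After op 1 (type): buf='baz' undo_depth=1 redo_depth=0
After op 2 (delete): buf='(empty)' undo_depth=2 redo_depth=0
After op 3 (type): buf='cat' undo_depth=3 redo_depth=0
After op 4 (undo): buf='(empty)' undo_depth=2 redo_depth=1
After op 5 (redo): buf='cat' undo_depth=3 redo_depth=0
After op 6 (undo): buf='(empty)' undo_depth=2 redo_depth=1
After op 7 (type): buf='one' undo_depth=3 redo_depth=0
After op 8 (delete): buf='(empty)' undo_depth=4 redo_depth=0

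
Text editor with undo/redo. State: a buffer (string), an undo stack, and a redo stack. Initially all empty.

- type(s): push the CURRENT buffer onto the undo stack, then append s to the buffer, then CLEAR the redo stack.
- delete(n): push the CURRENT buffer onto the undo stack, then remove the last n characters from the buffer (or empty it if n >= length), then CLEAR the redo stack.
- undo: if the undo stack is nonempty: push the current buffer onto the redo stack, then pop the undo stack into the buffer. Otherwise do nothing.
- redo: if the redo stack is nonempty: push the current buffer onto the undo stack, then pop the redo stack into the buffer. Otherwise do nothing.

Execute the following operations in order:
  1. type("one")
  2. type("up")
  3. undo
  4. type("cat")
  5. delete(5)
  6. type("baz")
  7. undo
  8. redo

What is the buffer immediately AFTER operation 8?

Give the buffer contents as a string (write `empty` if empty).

Answer: obaz

Derivation:
After op 1 (type): buf='one' undo_depth=1 redo_depth=0
After op 2 (type): buf='oneup' undo_depth=2 redo_depth=0
After op 3 (undo): buf='one' undo_depth=1 redo_depth=1
After op 4 (type): buf='onecat' undo_depth=2 redo_depth=0
After op 5 (delete): buf='o' undo_depth=3 redo_depth=0
After op 6 (type): buf='obaz' undo_depth=4 redo_depth=0
After op 7 (undo): buf='o' undo_depth=3 redo_depth=1
After op 8 (redo): buf='obaz' undo_depth=4 redo_depth=0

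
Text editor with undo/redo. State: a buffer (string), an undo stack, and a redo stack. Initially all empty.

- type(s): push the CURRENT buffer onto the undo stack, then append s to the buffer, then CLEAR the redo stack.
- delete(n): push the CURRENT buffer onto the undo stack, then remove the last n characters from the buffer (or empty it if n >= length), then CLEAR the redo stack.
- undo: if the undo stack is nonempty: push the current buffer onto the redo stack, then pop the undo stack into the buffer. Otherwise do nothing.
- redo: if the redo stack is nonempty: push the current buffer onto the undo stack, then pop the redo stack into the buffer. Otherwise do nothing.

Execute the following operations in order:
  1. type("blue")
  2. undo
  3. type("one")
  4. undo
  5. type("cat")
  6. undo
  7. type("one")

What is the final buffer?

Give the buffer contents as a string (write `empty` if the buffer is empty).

After op 1 (type): buf='blue' undo_depth=1 redo_depth=0
After op 2 (undo): buf='(empty)' undo_depth=0 redo_depth=1
After op 3 (type): buf='one' undo_depth=1 redo_depth=0
After op 4 (undo): buf='(empty)' undo_depth=0 redo_depth=1
After op 5 (type): buf='cat' undo_depth=1 redo_depth=0
After op 6 (undo): buf='(empty)' undo_depth=0 redo_depth=1
After op 7 (type): buf='one' undo_depth=1 redo_depth=0

Answer: one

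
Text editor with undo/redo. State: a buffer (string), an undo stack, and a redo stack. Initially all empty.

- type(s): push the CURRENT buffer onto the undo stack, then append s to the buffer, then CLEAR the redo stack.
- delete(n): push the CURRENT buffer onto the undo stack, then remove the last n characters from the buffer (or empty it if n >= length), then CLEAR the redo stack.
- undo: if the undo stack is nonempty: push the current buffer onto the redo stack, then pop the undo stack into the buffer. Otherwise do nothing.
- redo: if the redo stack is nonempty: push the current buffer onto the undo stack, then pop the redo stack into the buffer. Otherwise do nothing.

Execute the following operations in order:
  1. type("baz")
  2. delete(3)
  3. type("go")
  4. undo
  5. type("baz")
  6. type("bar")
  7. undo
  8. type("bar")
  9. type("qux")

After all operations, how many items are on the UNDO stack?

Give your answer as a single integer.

Answer: 5

Derivation:
After op 1 (type): buf='baz' undo_depth=1 redo_depth=0
After op 2 (delete): buf='(empty)' undo_depth=2 redo_depth=0
After op 3 (type): buf='go' undo_depth=3 redo_depth=0
After op 4 (undo): buf='(empty)' undo_depth=2 redo_depth=1
After op 5 (type): buf='baz' undo_depth=3 redo_depth=0
After op 6 (type): buf='bazbar' undo_depth=4 redo_depth=0
After op 7 (undo): buf='baz' undo_depth=3 redo_depth=1
After op 8 (type): buf='bazbar' undo_depth=4 redo_depth=0
After op 9 (type): buf='bazbarqux' undo_depth=5 redo_depth=0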